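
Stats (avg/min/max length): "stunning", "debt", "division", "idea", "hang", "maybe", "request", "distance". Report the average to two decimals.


Lengths: "stunning"=8, "debt"=4, "division"=8, "idea"=4, "hang"=4, "maybe"=5, "request"=7, "distance"=8
Sum = 48, Count = 8
Average = 48/8 = 6.00
= avg=6.00, min=4, max=8


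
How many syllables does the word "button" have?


Word: "button"
Syllable breakdown: but / ton
Counting: 2 parts
= 2 syllables


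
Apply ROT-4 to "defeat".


Word: "defeat"
Shift: 4
Each letter → (letter + shift) mod 26:
  'd' (3) + 4 = 7 → 'h'
  'e' (4) + 4 = 8 → 'i'
  'f' (5) + 4 = 9 → 'j'
  'e' (4) + 4 = 8 → 'i'
  'a' (0) + 4 = 4 → 'e'
  't' (19) + 4 = 23 → 'x'
Result = "hijiex"


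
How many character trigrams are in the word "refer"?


Word: "refer" (length 5)
Number of 3-grams = length - 3 + 1 = 5 - 3 + 1
= 3


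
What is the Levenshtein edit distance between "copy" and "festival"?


Word 1: "copy" (length 4)
Word 2: "festival" (length 8)
One optimal edit sequence (insert/delete/substitute each cost 1):
  1. insert 'f'  (+1)
  2. insert 'e'  (+1)
  3. insert 's'  (+1)
  4. insert 't'  (+1)
  5. substitute 'c' -> 'i'  (+1)
  6. substitute 'o' -> 'v'  (+1)
  7. substitute 'p' -> 'a'  (+1)
  8. substitute 'y' -> 'l'  (+1)
Total edit operations: 8
Edit distance = 8


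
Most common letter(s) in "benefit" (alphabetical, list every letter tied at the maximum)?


Word: "benefit"
Letter counts:
  'b': 1
  'e': 2
  'f': 1
  'i': 1
  'n': 1
  't': 1
Maximum count = 2
Most frequent = 'e' (2 times each)


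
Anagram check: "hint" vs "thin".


Word 1: "hint" → sorted: hint
Word 2: "thin" → sorted: hint
Same letters? hint == hint
Anagram = Yes


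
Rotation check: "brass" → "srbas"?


Word: "brass", Candidate: "srbas"
Method: check if candidate is substring of word+word
"brassbrass" contains "srbas"? No
Is rotation = No


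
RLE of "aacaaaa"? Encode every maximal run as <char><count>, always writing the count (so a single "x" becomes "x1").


String: "aacaaaa"
Scanning for consecutive runs:
  'a' x 2
  'c' x 1
  'a' x 4
RLE = "a2c1a4"


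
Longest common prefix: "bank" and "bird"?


Word 1: "bank"
Word 2: "bird"
Comparing from start:
  Pos 0: 'b' == 'b'
  Pos 1: 'a' != 'i' (stop)
LCP = "b" (length 1)


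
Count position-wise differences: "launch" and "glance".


Comparing character by character (same length = 6):
  Pos 0: 'l' vs 'g' !=
  Pos 1: 'a' vs 'l' !=
  Pos 2: 'u' vs 'a' !=
  Pos 3: 'n' vs 'n' =
  Pos 4: 'c' vs 'c' =
  Pos 5: 'h' vs 'e' !=
Hamming distance = 4


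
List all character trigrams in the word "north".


Word: "north" (length 5)
Number of trigrams = 5 - 3 + 1 = 3
  Position 0: "nor"
  Position 1: "ort"
  Position 2: "rth"
Trigrams = "nor", "ort", "rth"


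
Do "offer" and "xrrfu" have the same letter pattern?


Pattern of "offer": [0, 1, 1, 2, 3]
Pattern of "xrrfu": [0, 1, 1, 2, 3]
Patterns match
Same pattern = Yes


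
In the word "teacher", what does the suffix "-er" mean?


Suffix: -er
Example: teacher = teach + -er
Meaning = one who / more


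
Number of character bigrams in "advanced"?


Word: "advanced" (length 8)
Number of 2-grams = length - 2 + 1 = 8 - 2 + 1
= 7


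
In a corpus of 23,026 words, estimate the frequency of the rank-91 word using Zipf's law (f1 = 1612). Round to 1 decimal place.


Zipf's law: f(r) = f(1) / r
f(1) = 1612
f(91) = 1612 / 91
= 17.7 occurrences


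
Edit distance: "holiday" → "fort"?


Word 1: "holiday" (length 7)
Word 2: "fort" (length 4)
One optimal edit sequence (insert/delete/substitute each cost 1):
  1. substitute 'h' -> 'f'  (+1)
  2. keep 'o'
  3. delete 'l'  (+1)
  4. delete 'i'  (+1)
  5. delete 'd'  (+1)
  6. substitute 'a' -> 'r'  (+1)
  7. substitute 'y' -> 't'  (+1)
Total edit operations: 6
Edit distance = 6


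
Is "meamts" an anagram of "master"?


Word 1: "master" → sorted: aemrst
Word 2: "meamts" → sorted: aemmst
Same letters? aemrst != aemmst
Anagram = No


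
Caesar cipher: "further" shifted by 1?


Word: "further"
Shift: 1
Each letter → (letter + shift) mod 26:
  'f' (5) + 1 = 6 → 'g'
  'u' (20) + 1 = 21 → 'v'
  'r' (17) + 1 = 18 → 's'
  't' (19) + 1 = 20 → 'u'
  'h' (7) + 1 = 8 → 'i'
  'e' (4) + 1 = 5 → 'f'
  'r' (17) + 1 = 18 → 's'
Result = "gvsuifs"


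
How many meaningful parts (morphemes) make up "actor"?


Word: "actor"
Morphemes: act + -or
Each morpheme carries meaning
= 2 morphemes


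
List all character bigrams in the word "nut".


Word: "nut" (length 3)
Number of bigrams = 3 - 2 + 1 = 2
  Position 0: "nu"
  Position 1: "ut"
Bigrams = "nu", "ut"


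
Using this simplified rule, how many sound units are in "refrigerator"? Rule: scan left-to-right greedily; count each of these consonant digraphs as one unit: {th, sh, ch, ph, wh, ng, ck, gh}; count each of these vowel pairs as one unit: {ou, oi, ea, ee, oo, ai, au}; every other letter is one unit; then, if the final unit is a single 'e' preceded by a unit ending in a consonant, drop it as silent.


Word: "refrigerator" (12 letters)
Left-to-right scan:
  [1] 'r' (letter)
  [2] 'e' (letter)
  [3] 'f' (letter)
  [4] 'r' (letter)
  [5] 'i' (letter)
  [6] 'g' (letter)
  [7] 'e' (letter)
  [8] 'r' (letter)
  [9] 'a' (letter)
  [10] 't' (letter)
  [11] 'o' (letter)
  [12] 'r' (letter)
Units from scan: 12
Sound units = 12 units


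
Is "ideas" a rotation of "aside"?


Word: "aside", Candidate: "ideas"
Method: check if candidate is substring of word+word
"asideaside" contains "ideas"? Yes
Is rotation = Yes


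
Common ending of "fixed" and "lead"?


Word 1: "fixed"
Word 2: "lead"
Comparing from end:
  Pos -1: 'd' == 'd'
  Pos -2: 'e' != 'a' (stop)
LCS = "d" (length 1)


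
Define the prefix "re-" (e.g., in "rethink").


Prefix: re-
As in: rethink -> re- + think
Meaning = again


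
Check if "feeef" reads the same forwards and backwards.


Word: "feeef"
Reversed: "feeef"
Forward == Backward? feeef == feeef
Palindrome = Yes


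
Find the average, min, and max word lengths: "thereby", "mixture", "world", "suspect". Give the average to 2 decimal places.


Lengths: "thereby"=7, "mixture"=7, "world"=5, "suspect"=7
Sum = 26, Count = 4
Average = 26/4 = 6.50
= avg=6.50, min=5, max=7


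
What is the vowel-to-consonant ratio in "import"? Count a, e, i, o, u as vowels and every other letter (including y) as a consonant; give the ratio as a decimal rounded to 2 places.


Word: "import"
Vowels (a,e,i,o,u): 2
Consonants: 4
Ratio = 2/4
= 0.50


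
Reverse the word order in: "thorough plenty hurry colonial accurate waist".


Original: "thorough plenty hurry colonial accurate waist"
Words (1..n): thorough | plenty | hurry | colonial | accurate | waist
Reversed (n..1): waist | accurate | colonial | hurry | plenty | thorough
Result = "waist accurate colonial hurry plenty thorough"


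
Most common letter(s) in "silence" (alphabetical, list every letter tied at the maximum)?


Word: "silence"
Letter counts:
  'c': 1
  'e': 2
  'i': 1
  'l': 1
  'n': 1
  's': 1
Maximum count = 2
Most frequent = 'e' (2 times each)


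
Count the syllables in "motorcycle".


Word: "motorcycle"
Syllable breakdown: mo / tor / cy / cle
Counting: 4 parts
= 4 syllables


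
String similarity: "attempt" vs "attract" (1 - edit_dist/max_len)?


Word 1: "attempt" (length 7)
Word 2: "attract" (length 7)
One optimal edit sequence:
  1. keep 'a'
  2. keep 't'
  3. keep 't'
  4. substitute 'e' -> 'r'  (+1)
  5. substitute 'm' -> 'a'  (+1)
  6. substitute 'p' -> 'c'  (+1)
  7. keep 't'
Edit distance = 3
Max length = max(7, 7) = 7
Similarity = 1 - 3/7
= 0.5714


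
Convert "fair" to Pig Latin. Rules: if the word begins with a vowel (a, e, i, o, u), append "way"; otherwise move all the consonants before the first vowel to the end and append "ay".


Word: "fair"
Starts with consonant(s) → move to end, add 'ay'
Consonant cluster: "f"
Pig Latin = "airfay"


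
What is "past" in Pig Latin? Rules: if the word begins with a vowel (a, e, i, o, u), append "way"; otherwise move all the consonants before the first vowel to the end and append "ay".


Word: "past"
Starts with consonant(s) → move to end, add 'ay'
Consonant cluster: "p"
Pig Latin = "astpay"


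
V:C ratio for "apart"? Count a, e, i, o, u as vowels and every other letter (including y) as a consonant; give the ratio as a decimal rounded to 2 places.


Word: "apart"
Vowels (a,e,i,o,u): 2
Consonants: 3
Ratio = 2/3
= 0.67


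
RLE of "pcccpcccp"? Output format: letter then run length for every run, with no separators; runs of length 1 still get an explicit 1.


String: "pcccpcccp"
Scanning for consecutive runs:
  'p' x 1
  'c' x 3
  'p' x 1
  'c' x 3
  'p' x 1
RLE = "p1c3p1c3p1"


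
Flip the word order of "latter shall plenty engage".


Original: "latter shall plenty engage"
Words (1..n): latter | shall | plenty | engage
Reversed (n..1): engage | plenty | shall | latter
Result = "engage plenty shall latter"


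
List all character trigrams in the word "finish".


Word: "finish" (length 6)
Number of trigrams = 6 - 3 + 1 = 4
  Position 0: "fin"
  Position 1: "ini"
  Position 2: "nis"
  Position 3: "ish"
Trigrams = "fin", "ini", "nis", "ish"


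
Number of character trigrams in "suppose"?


Word: "suppose" (length 7)
Number of 3-grams = length - 3 + 1 = 7 - 3 + 1
= 5


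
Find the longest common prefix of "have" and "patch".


Word 1: "have"
Word 2: "patch"
Comparing from start:
  Pos 0: 'h' != 'p' (stop)
LCP = "" (length 0)


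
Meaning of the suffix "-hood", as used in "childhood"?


Suffix: -hood
As in: childhood -> child + -hood
Meaning = state / condition


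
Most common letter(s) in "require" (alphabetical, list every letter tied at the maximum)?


Word: "require"
Letter counts:
  'e': 2
  'i': 1
  'q': 1
  'r': 2
  'u': 1
Maximum count = 2
Most frequent = 'e', 'r' (2 times each)


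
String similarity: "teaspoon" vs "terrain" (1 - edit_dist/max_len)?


Word 1: "teaspoon" (length 8)
Word 2: "terrain" (length 7)
One optimal edit sequence:
  1. keep 't'
  2. keep 'e'
  3. delete 'a'  (+1)
  4. substitute 's' -> 'r'  (+1)
  5. substitute 'p' -> 'r'  (+1)
  6. substitute 'o' -> 'a'  (+1)
  7. substitute 'o' -> 'i'  (+1)
  8. keep 'n'
Edit distance = 5
Max length = max(8, 7) = 8
Similarity = 1 - 5/8
= 0.3750


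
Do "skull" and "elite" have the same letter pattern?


Pattern of "skull": [0, 1, 2, 3, 3]
Pattern of "elite": [0, 1, 2, 3, 0]
Patterns do not match
Same pattern = No


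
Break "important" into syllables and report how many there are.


Word: "important"
Syllable breakdown: im | por | tant
Counting: 3 parts
= 3 syllables


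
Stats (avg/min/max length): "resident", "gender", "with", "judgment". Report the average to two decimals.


Lengths: "resident"=8, "gender"=6, "with"=4, "judgment"=8
Sum = 26, Count = 4
Average = 26/4 = 6.50
= avg=6.50, min=4, max=8


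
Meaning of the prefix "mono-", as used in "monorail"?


Prefix: mono-
As in: monorail -> mono- + rail
Meaning = one


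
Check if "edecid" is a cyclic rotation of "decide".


Word: "decide", Candidate: "edecid"
Method: check if candidate is substring of word+word
"decidedecide" contains "edecid"? Yes
Is rotation = Yes


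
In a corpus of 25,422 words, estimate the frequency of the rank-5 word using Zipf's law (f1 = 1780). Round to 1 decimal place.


Zipf's law: f(r) = f(1) / r
f(1) = 1780
f(5) = 1780 / 5
= 356.0 occurrences


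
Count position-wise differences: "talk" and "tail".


Comparing character by character (same length = 4):
  Pos 0: 't' vs 't' =
  Pos 1: 'a' vs 'a' =
  Pos 2: 'l' vs 'i' !=
  Pos 3: 'k' vs 'l' !=
Hamming distance = 2


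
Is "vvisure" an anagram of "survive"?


Word 1: "survive" → sorted: eirsuvv
Word 2: "vvisure" → sorted: eirsuvv
Same letters? eirsuvv == eirsuvv
Anagram = Yes


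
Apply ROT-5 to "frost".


Word: "frost"
Shift: 5
Each letter → (letter + shift) mod 26:
  'f' (5) + 5 = 10 → 'k'
  'r' (17) + 5 = 22 → 'w'
  'o' (14) + 5 = 19 → 't'
  's' (18) + 5 = 23 → 'x'
  't' (19) + 5 = 24 → 'y'
Result = "kwtxy"


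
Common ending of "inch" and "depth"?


Word 1: "inch"
Word 2: "depth"
Comparing from end:
  Pos -1: 'h' == 'h'
  Pos -2: 'c' != 't' (stop)
LCS = "h" (length 1)


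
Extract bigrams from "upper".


Word: "upper" (length 5)
Number of bigrams = 5 - 2 + 1 = 4
  Position 0: "up"
  Position 1: "pp"
  Position 2: "pe"
  Position 3: "er"
Bigrams = "up", "pp", "pe", "er"


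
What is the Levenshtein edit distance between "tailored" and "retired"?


Word 1: "tailored" (length 8)
Word 2: "retired" (length 7)
One optimal edit sequence (insert/delete/substitute each cost 1):
  1. delete 't'  (+1)
  2. substitute 'a' -> 'r'  (+1)
  3. substitute 'i' -> 'e'  (+1)
  4. substitute 'l' -> 't'  (+1)
  5. substitute 'o' -> 'i'  (+1)
  6. keep 'r'
  7. keep 'e'
  8. keep 'd'
Total edit operations: 5
Edit distance = 5


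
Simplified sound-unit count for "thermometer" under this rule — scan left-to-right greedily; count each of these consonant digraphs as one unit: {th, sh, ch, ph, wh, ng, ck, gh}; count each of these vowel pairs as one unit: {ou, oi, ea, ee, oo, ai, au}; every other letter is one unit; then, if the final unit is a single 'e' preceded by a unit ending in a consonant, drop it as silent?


Word: "thermometer" (11 letters)
Left-to-right scan:
  1. 'th' (digraph)
  2. 'e' (letter)
  3. 'r' (letter)
  4. 'm' (letter)
  5. 'o' (letter)
  6. 'm' (letter)
  7. 'e' (letter)
  8. 't' (letter)
  9. 'e' (letter)
  10. 'r' (letter)
Units from scan: 10
Sound units = 10 units


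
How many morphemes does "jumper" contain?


Word: "jumper"
Morphemes: jump / -er
Each morpheme carries meaning
= 2 morphemes


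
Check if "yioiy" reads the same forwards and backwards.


Word: "yioiy"
Reversed: "yioiy"
Forward == Backward? yioiy == yioiy
Palindrome = Yes


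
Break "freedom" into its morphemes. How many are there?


Word: "freedom"
Morphemes: free + -dom
Each morpheme carries meaning
= 2 morphemes


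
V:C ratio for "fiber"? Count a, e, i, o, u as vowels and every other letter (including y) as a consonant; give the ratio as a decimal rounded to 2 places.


Word: "fiber"
Vowels (a,e,i,o,u): 2
Consonants: 3
Ratio = 2/3
= 0.67


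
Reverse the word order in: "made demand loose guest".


Original: "made demand loose guest"
Words (1..n): made | demand | loose | guest
Reversed (n..1): guest | loose | demand | made
Result = "guest loose demand made"


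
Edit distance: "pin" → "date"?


Word 1: "pin" (length 3)
Word 2: "date" (length 4)
One optimal edit sequence (insert/delete/substitute each cost 1):
  1. insert 'd'  (+1)
  2. substitute 'p' -> 'a'  (+1)
  3. substitute 'i' -> 't'  (+1)
  4. substitute 'n' -> 'e'  (+1)
Total edit operations: 4
Edit distance = 4


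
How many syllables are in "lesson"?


Word: "lesson"
Syllable breakdown: les / son
Counting: 2 parts
= 2 syllables


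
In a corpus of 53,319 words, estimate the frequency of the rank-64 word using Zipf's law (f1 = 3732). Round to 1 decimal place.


Zipf's law: f(r) = f(1) / r
f(1) = 3732
f(64) = 3732 / 64
= 58.3 occurrences


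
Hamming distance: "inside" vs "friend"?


Comparing character by character (same length = 6):
  Pos 0: 'i' vs 'f' !=
  Pos 1: 'n' vs 'r' !=
  Pos 2: 's' vs 'i' !=
  Pos 3: 'i' vs 'e' !=
  Pos 4: 'd' vs 'n' !=
  Pos 5: 'e' vs 'd' !=
Hamming distance = 6


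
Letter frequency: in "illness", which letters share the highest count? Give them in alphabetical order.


Word: "illness"
Letter counts:
  'e': 1
  'i': 1
  'l': 2
  'n': 1
  's': 2
Maximum count = 2
Most frequent = 'l', 's' (2 times each)


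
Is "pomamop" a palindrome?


Word: "pomamop"
Reversed: "pomamop"
Forward == Backward? pomamop == pomamop
Palindrome = Yes


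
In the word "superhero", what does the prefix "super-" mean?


Prefix: super-
As in: superhero -> super- + hero
Meaning = above / beyond


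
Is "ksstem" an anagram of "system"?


Word 1: "system" → sorted: emssty
Word 2: "ksstem" → sorted: ekmsst
Same letters? emssty != ekmsst
Anagram = No


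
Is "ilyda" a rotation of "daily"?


Word: "daily", Candidate: "ilyda"
Method: check if candidate is substring of word+word
"dailydaily" contains "ilyda"? Yes
Is rotation = Yes


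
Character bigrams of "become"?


Word: "become" (length 6)
Number of bigrams = 6 - 2 + 1 = 5
  Position 0: "be"
  Position 1: "ec"
  Position 2: "co"
  Position 3: "om"
  Position 4: "me"
Bigrams = "be", "ec", "co", "om", "me"


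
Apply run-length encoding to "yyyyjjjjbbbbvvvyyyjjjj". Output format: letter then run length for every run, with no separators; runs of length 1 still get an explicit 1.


String: "yyyyjjjjbbbbvvvyyyjjjj"
Scanning for consecutive runs:
  'y' x 4
  'j' x 4
  'b' x 4
  'v' x 3
  'y' x 3
  'j' x 4
RLE = "y4j4b4v3y3j4"


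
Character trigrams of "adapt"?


Word: "adapt" (length 5)
Number of trigrams = 5 - 3 + 1 = 3
  Position 0: "ada"
  Position 1: "dap"
  Position 2: "apt"
Trigrams = "ada", "dap", "apt"


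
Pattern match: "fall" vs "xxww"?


Pattern of "fall": [0, 1, 2, 2]
Pattern of "xxww": [0, 0, 1, 1]
Patterns do not match
Same pattern = No


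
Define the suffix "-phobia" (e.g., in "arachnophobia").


Suffix: -phobia
Example: arachnophobia (arachno- + -phobia)
Meaning = fear of


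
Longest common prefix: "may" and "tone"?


Word 1: "may"
Word 2: "tone"
Comparing from start:
  Pos 0: 'm' != 't' (stop)
LCP = "" (length 0)


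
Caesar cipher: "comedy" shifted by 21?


Word: "comedy"
Shift: 21
Each letter → (letter + shift) mod 26:
  'c' (2) + 21 = 23 → 'x'
  'o' (14) + 21 = 9 → 'j'
  'm' (12) + 21 = 7 → 'h'
  'e' (4) + 21 = 25 → 'z'
  'd' (3) + 21 = 24 → 'y'
  'y' (24) + 21 = 19 → 't'
Result = "xjhzyt"


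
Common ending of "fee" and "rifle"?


Word 1: "fee"
Word 2: "rifle"
Comparing from end:
  Pos -1: 'e' == 'e'
  Pos -2: 'e' != 'l' (stop)
LCS = "e" (length 1)


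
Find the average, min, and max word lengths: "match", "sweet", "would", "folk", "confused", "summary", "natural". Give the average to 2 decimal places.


Lengths: "match"=5, "sweet"=5, "would"=5, "folk"=4, "confused"=8, "summary"=7, "natural"=7
Sum = 41, Count = 7
Average = 41/7 = 5.86
= avg=5.86, min=4, max=8


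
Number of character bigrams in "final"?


Word: "final" (length 5)
Number of 2-grams = length - 2 + 1 = 5 - 2 + 1
= 4


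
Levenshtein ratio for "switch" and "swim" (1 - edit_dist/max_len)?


Word 1: "switch" (length 6)
Word 2: "swim" (length 4)
One optimal edit sequence:
  1. keep 's'
  2. keep 'w'
  3. keep 'i'
  4. delete 't'  (+1)
  5. delete 'c'  (+1)
  6. substitute 'h' -> 'm'  (+1)
Edit distance = 3
Max length = max(6, 4) = 6
Similarity = 1 - 3/6
= 0.5000


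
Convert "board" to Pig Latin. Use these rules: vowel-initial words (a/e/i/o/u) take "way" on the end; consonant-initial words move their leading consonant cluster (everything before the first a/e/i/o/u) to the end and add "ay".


Word: "board"
Starts with consonant(s) → move to end, add 'ay'
Consonant cluster: "b"
Pig Latin = "oardbay"


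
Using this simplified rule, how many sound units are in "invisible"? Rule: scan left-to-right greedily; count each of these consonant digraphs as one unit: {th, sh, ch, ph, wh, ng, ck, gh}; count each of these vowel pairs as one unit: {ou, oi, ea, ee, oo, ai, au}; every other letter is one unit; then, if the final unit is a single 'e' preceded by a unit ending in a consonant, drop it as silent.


Word: "invisible" (9 letters)
Left-to-right scan:
  1. 'i' (letter)
  2. 'n' (letter)
  3. 'v' (letter)
  4. 'i' (letter)
  5. 's' (letter)
  6. 'i' (letter)
  7. 'b' (letter)
  8. 'l' (letter)
  9. 'e' (letter)
Units from scan: 9
Final unit is 'e' after a consonant -> drop as silent (-1)
Sound units = 8 units


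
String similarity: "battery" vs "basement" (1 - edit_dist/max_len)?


Word 1: "battery" (length 7)
Word 2: "basement" (length 8)
One optimal edit sequence:
  1. keep 'b'
  2. keep 'a'
  3. insert 's'  (+1)
  4. substitute 't' -> 'e'  (+1)
  5. substitute 't' -> 'm'  (+1)
  6. keep 'e'
  7. substitute 'r' -> 'n'  (+1)
  8. substitute 'y' -> 't'  (+1)
Edit distance = 5
Max length = max(7, 8) = 8
Similarity = 1 - 5/8
= 0.3750


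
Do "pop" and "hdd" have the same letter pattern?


Pattern of "pop": [0, 1, 0]
Pattern of "hdd": [0, 1, 1]
Patterns do not match
Same pattern = No


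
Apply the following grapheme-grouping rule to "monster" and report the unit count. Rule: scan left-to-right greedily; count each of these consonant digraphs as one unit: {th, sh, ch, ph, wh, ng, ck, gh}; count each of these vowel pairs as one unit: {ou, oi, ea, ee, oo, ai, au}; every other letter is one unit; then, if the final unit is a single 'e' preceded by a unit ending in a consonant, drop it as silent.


Word: "monster" (7 letters)
Left-to-right scan:
  1. 'm' (letter)
  2. 'o' (letter)
  3. 'n' (letter)
  4. 's' (letter)
  5. 't' (letter)
  6. 'e' (letter)
  7. 'r' (letter)
Units from scan: 7
Sound units = 7 units


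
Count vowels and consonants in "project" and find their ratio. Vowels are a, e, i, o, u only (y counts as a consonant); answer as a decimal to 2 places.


Word: "project"
Vowels (a,e,i,o,u): 2
Consonants: 5
Ratio = 2/5
= 0.40


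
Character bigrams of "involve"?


Word: "involve" (length 7)
Number of bigrams = 7 - 2 + 1 = 6
  Position 0: "in"
  Position 1: "nv"
  Position 2: "vo"
  Position 3: "ol"
  Position 4: "lv"
  Position 5: "ve"
Bigrams = "in", "nv", "vo", "ol", "lv", "ve"


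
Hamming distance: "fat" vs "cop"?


Comparing character by character (same length = 3):
  Pos 0: 'f' vs 'c' !=
  Pos 1: 'a' vs 'o' !=
  Pos 2: 't' vs 'p' !=
Hamming distance = 3


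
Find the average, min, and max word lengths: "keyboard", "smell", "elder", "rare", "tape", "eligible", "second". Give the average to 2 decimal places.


Lengths: "keyboard"=8, "smell"=5, "elder"=5, "rare"=4, "tape"=4, "eligible"=8, "second"=6
Sum = 40, Count = 7
Average = 40/7 = 5.71
= avg=5.71, min=4, max=8


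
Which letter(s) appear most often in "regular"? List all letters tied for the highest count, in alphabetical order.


Word: "regular"
Letter counts:
  'a': 1
  'e': 1
  'g': 1
  'l': 1
  'r': 2
  'u': 1
Maximum count = 2
Most frequent = 'r' (2 times each)


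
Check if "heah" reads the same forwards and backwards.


Word: "heah"
Reversed: "haeh"
Forward == Backward? heah != haeh
Palindrome = No


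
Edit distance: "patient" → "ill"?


Word 1: "patient" (length 7)
Word 2: "ill" (length 3)
One optimal edit sequence (insert/delete/substitute each cost 1):
  1. delete 'p'  (+1)
  2. delete 'a'  (+1)
  3. delete 't'  (+1)
  4. keep 'i'
  5. delete 'e'  (+1)
  6. substitute 'n' -> 'l'  (+1)
  7. substitute 't' -> 'l'  (+1)
Total edit operations: 6
Edit distance = 6


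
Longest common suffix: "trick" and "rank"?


Word 1: "trick"
Word 2: "rank"
Comparing from end:
  Pos -1: 'k' == 'k'
  Pos -2: 'c' != 'n' (stop)
LCS = "k" (length 1)


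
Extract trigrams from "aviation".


Word: "aviation" (length 8)
Number of trigrams = 8 - 3 + 1 = 6
  Position 0: "avi"
  Position 1: "via"
  Position 2: "iat"
  Position 3: "ati"
  Position 4: "tio"
  Position 5: "ion"
Trigrams = "avi", "via", "iat", "ati", "tio", "ion"


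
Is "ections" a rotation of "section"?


Word: "section", Candidate: "ections"
Method: check if candidate is substring of word+word
"sectionsection" contains "ections"? Yes
Is rotation = Yes


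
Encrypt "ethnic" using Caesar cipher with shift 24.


Word: "ethnic"
Shift: 24
Each letter → (letter + shift) mod 26:
  'e' (4) + 24 = 2 → 'c'
  't' (19) + 24 = 17 → 'r'
  'h' (7) + 24 = 5 → 'f'
  'n' (13) + 24 = 11 → 'l'
  'i' (8) + 24 = 6 → 'g'
  'c' (2) + 24 = 0 → 'a'
Result = "crflga"


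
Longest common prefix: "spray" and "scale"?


Word 1: "spray"
Word 2: "scale"
Comparing from start:
  Pos 0: 's' == 's'
  Pos 1: 'p' != 'c' (stop)
LCP = "s" (length 1)


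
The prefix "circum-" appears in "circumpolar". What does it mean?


Prefix: circum-
As in: circumpolar -> circum- + polar
Meaning = around


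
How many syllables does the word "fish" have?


Word: "fish"
Syllable breakdown: fish
Counting: 1 part
= 1 syllable


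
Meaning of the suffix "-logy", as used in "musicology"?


Suffix: -logy
As in: musicology -> music + -logy, with a spelling change
Meaning = study of


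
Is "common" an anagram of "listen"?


Word 1: "listen" → sorted: eilnst
Word 2: "common" → sorted: cmmnoo
Same letters? eilnst != cmmnoo
Anagram = No


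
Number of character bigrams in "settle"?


Word: "settle" (length 6)
Number of 2-grams = length - 2 + 1 = 6 - 2 + 1
= 5


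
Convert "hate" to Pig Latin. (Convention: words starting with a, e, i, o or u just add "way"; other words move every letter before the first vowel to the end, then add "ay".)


Word: "hate"
Starts with consonant(s) → move to end, add 'ay'
Consonant cluster: "h"
Pig Latin = "atehay"


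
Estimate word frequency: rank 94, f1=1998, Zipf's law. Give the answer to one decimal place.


Zipf's law: f(r) = f(1) / r
f(1) = 1998
f(94) = 1998 / 94
= 21.3 occurrences


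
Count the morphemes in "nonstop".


Word: "nonstop"
Morphemes: non- + stop
Each morpheme carries meaning
= 2 morphemes


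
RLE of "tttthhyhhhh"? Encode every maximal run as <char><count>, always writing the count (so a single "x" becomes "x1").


String: "tttthhyhhhh"
Scanning for consecutive runs:
  't' x 4
  'h' x 2
  'y' x 1
  'h' x 4
RLE = "t4h2y1h4"


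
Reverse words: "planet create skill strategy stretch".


Original: "planet create skill strategy stretch"
Words (1..n): planet | create | skill | strategy | stretch
Reversed (n..1): stretch | strategy | skill | create | planet
Result = "stretch strategy skill create planet"


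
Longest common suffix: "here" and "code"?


Word 1: "here"
Word 2: "code"
Comparing from end:
  Pos -1: 'e' == 'e'
  Pos -2: 'r' != 'd' (stop)
LCS = "e" (length 1)


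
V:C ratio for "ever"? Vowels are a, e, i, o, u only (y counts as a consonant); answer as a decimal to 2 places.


Word: "ever"
Vowels (a,e,i,o,u): 2
Consonants: 2
Ratio = 2/2
= 1.00


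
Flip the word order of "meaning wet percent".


Original: "meaning wet percent"
Words (1..n): meaning | wet | percent
Reversed (n..1): percent | wet | meaning
Result = "percent wet meaning"


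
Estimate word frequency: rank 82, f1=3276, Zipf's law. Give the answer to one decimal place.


Zipf's law: f(r) = f(1) / r
f(1) = 3276
f(82) = 3276 / 82
= 40.0 occurrences


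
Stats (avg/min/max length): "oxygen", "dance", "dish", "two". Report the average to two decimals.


Lengths: "oxygen"=6, "dance"=5, "dish"=4, "two"=3
Sum = 18, Count = 4
Average = 18/4 = 4.50
= avg=4.50, min=3, max=6


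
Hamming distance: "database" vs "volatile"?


Comparing character by character (same length = 8):
  Pos 0: 'd' vs 'v' !=
  Pos 1: 'a' vs 'o' !=
  Pos 2: 't' vs 'l' !=
  Pos 3: 'a' vs 'a' =
  Pos 4: 'b' vs 't' !=
  Pos 5: 'a' vs 'i' !=
  Pos 6: 's' vs 'l' !=
  Pos 7: 'e' vs 'e' =
Hamming distance = 6


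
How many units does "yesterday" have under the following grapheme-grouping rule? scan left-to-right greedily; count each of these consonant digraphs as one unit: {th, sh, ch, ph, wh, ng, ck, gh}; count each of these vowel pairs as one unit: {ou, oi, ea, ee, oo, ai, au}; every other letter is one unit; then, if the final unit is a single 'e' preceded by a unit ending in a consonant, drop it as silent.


Word: "yesterday" (9 letters)
Left-to-right scan:
  [1] 'y' (letter)
  [2] 'e' (letter)
  [3] 's' (letter)
  [4] 't' (letter)
  [5] 'e' (letter)
  [6] 'r' (letter)
  [7] 'd' (letter)
  [8] 'a' (letter)
  [9] 'y' (letter)
Units from scan: 9
Sound units = 9 units


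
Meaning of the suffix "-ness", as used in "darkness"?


Suffix: -ness
Example: darkness (dark + -ness)
Meaning = state of being


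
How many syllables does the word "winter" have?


Word: "winter"
Syllable breakdown: win · ter
Counting: 2 parts
= 2 syllables


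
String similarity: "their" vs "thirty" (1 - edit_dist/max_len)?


Word 1: "their" (length 5)
Word 2: "thirty" (length 6)
One optimal edit sequence:
  1. keep 't'
  2. keep 'h'
  3. delete 'e'  (+1)
  4. keep 'i'
  5. keep 'r'
  6. insert 't'  (+1)
  7. insert 'y'  (+1)
Edit distance = 3
Max length = max(5, 6) = 6
Similarity = 1 - 3/6
= 0.5000


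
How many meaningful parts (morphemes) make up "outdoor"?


Word: "outdoor"
Morphemes: out- | door
Each morpheme carries meaning
= 2 morphemes


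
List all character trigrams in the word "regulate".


Word: "regulate" (length 8)
Number of trigrams = 8 - 3 + 1 = 6
  Position 0: "reg"
  Position 1: "egu"
  Position 2: "gul"
  Position 3: "ula"
  Position 4: "lat"
  Position 5: "ate"
Trigrams = "reg", "egu", "gul", "ula", "lat", "ate"


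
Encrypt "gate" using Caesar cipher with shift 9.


Word: "gate"
Shift: 9
Each letter → (letter + shift) mod 26:
  'g' (6) + 9 = 15 → 'p'
  'a' (0) + 9 = 9 → 'j'
  't' (19) + 9 = 2 → 'c'
  'e' (4) + 9 = 13 → 'n'
Result = "pjcn"


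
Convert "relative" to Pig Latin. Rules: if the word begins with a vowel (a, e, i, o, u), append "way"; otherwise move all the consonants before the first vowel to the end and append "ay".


Word: "relative"
Starts with consonant(s) → move to end, add 'ay'
Consonant cluster: "r"
Pig Latin = "elativeray"


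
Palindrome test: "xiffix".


Word: "xiffix"
Reversed: "xiffix"
Forward == Backward? xiffix == xiffix
Palindrome = Yes


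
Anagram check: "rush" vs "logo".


Word 1: "rush" → sorted: hrsu
Word 2: "logo" → sorted: gloo
Same letters? hrsu != gloo
Anagram = No


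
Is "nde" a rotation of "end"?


Word: "end", Candidate: "nde"
Method: check if candidate is substring of word+word
"endend" contains "nde"? Yes
Is rotation = Yes


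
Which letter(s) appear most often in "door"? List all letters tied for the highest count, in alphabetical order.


Word: "door"
Letter counts:
  'd': 1
  'o': 2
  'r': 1
Maximum count = 2
Most frequent = 'o' (2 times each)


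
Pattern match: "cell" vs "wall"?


Pattern of "cell": [0, 1, 2, 2]
Pattern of "wall": [0, 1, 2, 2]
Patterns match
Same pattern = Yes


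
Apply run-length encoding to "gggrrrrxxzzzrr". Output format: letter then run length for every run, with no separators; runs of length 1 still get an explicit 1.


String: "gggrrrrxxzzzrr"
Scanning for consecutive runs:
  'g' x 3
  'r' x 4
  'x' x 2
  'z' x 3
  'r' x 2
RLE = "g3r4x2z3r2"


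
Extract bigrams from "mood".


Word: "mood" (length 4)
Number of bigrams = 4 - 2 + 1 = 3
  Position 0: "mo"
  Position 1: "oo"
  Position 2: "od"
Bigrams = "mo", "oo", "od"


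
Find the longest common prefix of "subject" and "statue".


Word 1: "subject"
Word 2: "statue"
Comparing from start:
  Pos 0: 's' == 's'
  Pos 1: 'u' != 't' (stop)
LCP = "s" (length 1)


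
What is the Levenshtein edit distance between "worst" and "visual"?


Word 1: "worst" (length 5)
Word 2: "visual" (length 6)
One optimal edit sequence (insert/delete/substitute each cost 1):
  1. insert 'v'  (+1)
  2. substitute 'w' -> 'i'  (+1)
  3. substitute 'o' -> 's'  (+1)
  4. substitute 'r' -> 'u'  (+1)
  5. substitute 's' -> 'a'  (+1)
  6. substitute 't' -> 'l'  (+1)
Total edit operations: 6
Edit distance = 6


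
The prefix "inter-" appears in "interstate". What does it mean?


Prefix: inter-
As in: interstate -> inter- + state
Meaning = between


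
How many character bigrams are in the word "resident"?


Word: "resident" (length 8)
Number of 2-grams = length - 2 + 1 = 8 - 2 + 1
= 7


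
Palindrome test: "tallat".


Word: "tallat"
Reversed: "tallat"
Forward == Backward? tallat == tallat
Palindrome = Yes


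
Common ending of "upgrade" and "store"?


Word 1: "upgrade"
Word 2: "store"
Comparing from end:
  Pos -1: 'e' == 'e'
  Pos -2: 'd' != 'r' (stop)
LCS = "e" (length 1)


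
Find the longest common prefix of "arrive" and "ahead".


Word 1: "arrive"
Word 2: "ahead"
Comparing from start:
  Pos 0: 'a' == 'a'
  Pos 1: 'r' != 'h' (stop)
LCP = "a" (length 1)


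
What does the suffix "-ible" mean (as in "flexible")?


Suffix: -ible
As in: flexible -> flex + -ible
Meaning = capable of


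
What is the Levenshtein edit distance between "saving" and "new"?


Word 1: "saving" (length 6)
Word 2: "new" (length 3)
One optimal edit sequence (insert/delete/substitute each cost 1):
  1. delete 's'  (+1)
  2. delete 'a'  (+1)
  3. delete 'v'  (+1)
  4. substitute 'i' -> 'n'  (+1)
  5. substitute 'n' -> 'e'  (+1)
  6. substitute 'g' -> 'w'  (+1)
Total edit operations: 6
Edit distance = 6


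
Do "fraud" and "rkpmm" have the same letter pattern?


Pattern of "fraud": [0, 1, 2, 3, 4]
Pattern of "rkpmm": [0, 1, 2, 3, 3]
Patterns do not match
Same pattern = No


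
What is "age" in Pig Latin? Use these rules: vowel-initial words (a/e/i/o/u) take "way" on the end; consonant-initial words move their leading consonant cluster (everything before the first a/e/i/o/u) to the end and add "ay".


Word: "age"
Starts with vowel → add 'way'
Pig Latin = "ageway"


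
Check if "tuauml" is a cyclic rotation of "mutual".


Word: "mutual", Candidate: "tuauml"
Method: check if candidate is substring of word+word
"mutualmutual" contains "tuauml"? No
Is rotation = No


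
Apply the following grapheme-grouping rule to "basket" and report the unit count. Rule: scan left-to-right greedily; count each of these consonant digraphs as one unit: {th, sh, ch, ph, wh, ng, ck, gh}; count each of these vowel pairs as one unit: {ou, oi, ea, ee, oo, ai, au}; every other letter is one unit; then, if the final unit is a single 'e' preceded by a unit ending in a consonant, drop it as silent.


Word: "basket" (6 letters)
Left-to-right scan:
  [1] 'b' (letter)
  [2] 'a' (letter)
  [3] 's' (letter)
  [4] 'k' (letter)
  [5] 'e' (letter)
  [6] 't' (letter)
Units from scan: 6
Sound units = 6 units


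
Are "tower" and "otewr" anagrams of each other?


Word 1: "tower" → sorted: eortw
Word 2: "otewr" → sorted: eortw
Same letters? eortw == eortw
Anagram = Yes


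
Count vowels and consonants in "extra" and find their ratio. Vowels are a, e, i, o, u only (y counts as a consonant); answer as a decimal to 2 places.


Word: "extra"
Vowels (a,e,i,o,u): 2
Consonants: 3
Ratio = 2/3
= 0.67


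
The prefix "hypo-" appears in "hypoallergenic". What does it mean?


Prefix: hypo-
As in: hypoallergenic -> hypo- + allergenic
Meaning = under / below normal


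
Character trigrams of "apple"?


Word: "apple" (length 5)
Number of trigrams = 5 - 3 + 1 = 3
  Position 0: "app"
  Position 1: "ppl"
  Position 2: "ple"
Trigrams = "app", "ppl", "ple"


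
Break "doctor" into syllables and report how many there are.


Word: "doctor"
Syllable breakdown: doc / tor
Counting: 2 parts
= 2 syllables


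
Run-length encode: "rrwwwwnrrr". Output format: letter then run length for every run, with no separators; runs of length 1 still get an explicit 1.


String: "rrwwwwnrrr"
Scanning for consecutive runs:
  'r' x 2
  'w' x 4
  'n' x 1
  'r' x 3
RLE = "r2w4n1r3"


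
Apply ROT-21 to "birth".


Word: "birth"
Shift: 21
Each letter → (letter + shift) mod 26:
  'b' (1) + 21 = 22 → 'w'
  'i' (8) + 21 = 3 → 'd'
  'r' (17) + 21 = 12 → 'm'
  't' (19) + 21 = 14 → 'o'
  'h' (7) + 21 = 2 → 'c'
Result = "wdmoc"


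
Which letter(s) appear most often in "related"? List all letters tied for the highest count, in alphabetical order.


Word: "related"
Letter counts:
  'a': 1
  'd': 1
  'e': 2
  'l': 1
  'r': 1
  't': 1
Maximum count = 2
Most frequent = 'e' (2 times each)


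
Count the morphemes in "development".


Word: "development"
Morphemes: develop | -ment
Each morpheme carries meaning
= 2 morphemes


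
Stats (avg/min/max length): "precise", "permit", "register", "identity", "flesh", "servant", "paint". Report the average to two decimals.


Lengths: "precise"=7, "permit"=6, "register"=8, "identity"=8, "flesh"=5, "servant"=7, "paint"=5
Sum = 46, Count = 7
Average = 46/7 = 6.57
= avg=6.57, min=5, max=8


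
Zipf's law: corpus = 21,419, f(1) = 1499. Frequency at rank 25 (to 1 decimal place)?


Zipf's law: f(r) = f(1) / r
f(1) = 1499
f(25) = 1499 / 25
= 60.0 occurrences


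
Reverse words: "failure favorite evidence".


Original: "failure favorite evidence"
Words (1..n): failure | favorite | evidence
Reversed (n..1): evidence | favorite | failure
Result = "evidence favorite failure"


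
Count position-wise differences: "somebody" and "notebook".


Comparing character by character (same length = 8):
  Pos 0: 's' vs 'n' !=
  Pos 1: 'o' vs 'o' =
  Pos 2: 'm' vs 't' !=
  Pos 3: 'e' vs 'e' =
  Pos 4: 'b' vs 'b' =
  Pos 5: 'o' vs 'o' =
  Pos 6: 'd' vs 'o' !=
  Pos 7: 'y' vs 'k' !=
Hamming distance = 4


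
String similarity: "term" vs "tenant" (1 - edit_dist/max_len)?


Word 1: "term" (length 4)
Word 2: "tenant" (length 6)
One optimal edit sequence:
  1. keep 't'
  2. keep 'e'
  3. insert 'n'  (+1)
  4. insert 'a'  (+1)
  5. substitute 'r' -> 'n'  (+1)
  6. substitute 'm' -> 't'  (+1)
Edit distance = 4
Max length = max(4, 6) = 6
Similarity = 1 - 4/6
= 0.3333


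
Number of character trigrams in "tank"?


Word: "tank" (length 4)
Number of 3-grams = length - 3 + 1 = 4 - 3 + 1
= 2


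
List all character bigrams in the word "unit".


Word: "unit" (length 4)
Number of bigrams = 4 - 2 + 1 = 3
  Position 0: "un"
  Position 1: "ni"
  Position 2: "it"
Bigrams = "un", "ni", "it"


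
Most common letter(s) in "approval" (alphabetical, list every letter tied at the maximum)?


Word: "approval"
Letter counts:
  'a': 2
  'l': 1
  'o': 1
  'p': 2
  'r': 1
  'v': 1
Maximum count = 2
Most frequent = 'a', 'p' (2 times each)


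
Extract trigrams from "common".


Word: "common" (length 6)
Number of trigrams = 6 - 3 + 1 = 4
  Position 0: "com"
  Position 1: "omm"
  Position 2: "mmo"
  Position 3: "mon"
Trigrams = "com", "omm", "mmo", "mon"


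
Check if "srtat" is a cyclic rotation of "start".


Word: "start", Candidate: "srtat"
Method: check if candidate is substring of word+word
"startstart" contains "srtat"? No
Is rotation = No


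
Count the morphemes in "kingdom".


Word: "kingdom"
Morphemes: king + -dom
Each morpheme carries meaning
= 2 morphemes


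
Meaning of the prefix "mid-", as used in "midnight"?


Prefix: mid-
Example: midnight (mid- + night)
Meaning = middle


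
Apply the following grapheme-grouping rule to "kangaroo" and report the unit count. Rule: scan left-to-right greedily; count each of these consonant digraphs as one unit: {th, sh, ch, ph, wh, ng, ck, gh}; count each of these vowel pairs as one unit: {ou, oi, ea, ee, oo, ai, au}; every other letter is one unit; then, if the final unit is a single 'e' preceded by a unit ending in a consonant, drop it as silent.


Word: "kangaroo" (8 letters)
Left-to-right scan:
  [1] 'k' (letter)
  [2] 'a' (letter)
  [3] 'ng' (digraph)
  [4] 'a' (letter)
  [5] 'r' (letter)
  [6] 'oo' (vowel-pair)
Units from scan: 6
Sound units = 6 units


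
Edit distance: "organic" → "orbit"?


Word 1: "organic" (length 7)
Word 2: "orbit" (length 5)
One optimal edit sequence (insert/delete/substitute each cost 1):
  1. keep 'o'
  2. keep 'r'
  3. delete 'g'  (+1)
  4. delete 'a'  (+1)
  5. substitute 'n' -> 'b'  (+1)
  6. keep 'i'
  7. substitute 'c' -> 't'  (+1)
Total edit operations: 4
Edit distance = 4
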